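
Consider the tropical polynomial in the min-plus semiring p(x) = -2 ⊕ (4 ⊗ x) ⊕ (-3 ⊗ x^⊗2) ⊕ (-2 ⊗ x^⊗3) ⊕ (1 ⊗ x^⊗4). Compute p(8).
p(8) = -2

A tropical monomial a ⊗ x^⊗i evaluates to a + i · x. Evaluating each term at x = 8:
  Term 0 contributes -2 + 0 · 8 = -2
  Term 1 contributes 4 + 1 · 8 = 12
  Term 2 contributes -3 + 2 · 8 = 13
  Term 3 contributes -2 + 3 · 8 = 22
  Term 4 contributes 1 + 4 · 8 = 33
p(8) = ⊕ of these = min[-2, 12, 13, 22, 33] = -2.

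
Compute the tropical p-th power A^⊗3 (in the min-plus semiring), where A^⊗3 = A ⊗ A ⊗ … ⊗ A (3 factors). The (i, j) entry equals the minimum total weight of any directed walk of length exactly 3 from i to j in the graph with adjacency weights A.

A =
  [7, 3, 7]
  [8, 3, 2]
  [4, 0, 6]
A^⊗3 =
  [9, 5, 8]
  [9, 5, 4]
  [6, 2, 5]

Each entry (A^⊗3)_ij equals the minimum over all length-3 walks i = v_0 → v_1 → … → v_3 = j of Σ_t A[v_t][v_{t+1}]. For example, for (i, j) = (0, 2) we minimise over 9 possible intermediate vertex sequences; the minimum is 8, attained along the walk 0 → 1 → 1 → 2.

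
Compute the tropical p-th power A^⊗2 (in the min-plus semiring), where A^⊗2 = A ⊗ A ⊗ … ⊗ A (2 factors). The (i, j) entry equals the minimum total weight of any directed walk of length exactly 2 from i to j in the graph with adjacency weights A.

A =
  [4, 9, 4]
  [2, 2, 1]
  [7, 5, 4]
A^⊗2 =
  [8, 9, 8]
  [4, 4, 3]
  [7, 7, 6]

Each entry (A^⊗2)_ij equals the minimum over all length-2 walks i = v_0 → v_1 → … → v_2 = j of Σ_t A[v_t][v_{t+1}]. For example, for (i, j) = (0, 2) we minimise over 3 possible intermediate vertex sequences; the minimum is 8, attained along the walk 0 → 0 → 2.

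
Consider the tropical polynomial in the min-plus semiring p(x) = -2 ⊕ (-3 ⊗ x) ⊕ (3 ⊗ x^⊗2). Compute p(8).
p(8) = -2

A tropical monomial a ⊗ x^⊗i evaluates to a + i · x. Evaluating each term at x = 8:
  Term 0 contributes -2 + 0 · 8 = -2
  Term 1 contributes -3 + 1 · 8 = 5
  Term 2 contributes 3 + 2 · 8 = 19
p(8) = ⊕ of these = min[-2, 5, 19] = -2.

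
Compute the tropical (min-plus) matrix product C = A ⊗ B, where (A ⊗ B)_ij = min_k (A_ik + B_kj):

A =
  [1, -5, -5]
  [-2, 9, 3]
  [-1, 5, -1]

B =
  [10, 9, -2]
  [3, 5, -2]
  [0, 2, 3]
A ⊗ B =
  [-5, -3, -7]
  [3, 5, -4]
  [-1, 1, -3]

Apply the min-plus product entry-by-entry:
  C[0][0] = min over k of (A[0][0] + B[0][0] = 1 + 10 = 11, A[0][1] + B[1][0] = -5 + 3 = -2, A[0][2] + B[2][0] = -5 + 0 = -5) = -5 (attained at k = 2)
  C[0][1] = min over k of (A[0][0] + B[0][1] = 1 + 9 = 10, A[0][1] + B[1][1] = -5 + 5 = 0, A[0][2] + B[2][1] = -5 + 2 = -3) = -3 (attained at k = 2)
  C[0][2] = min over k of (A[0][0] + B[0][2] = 1 + -2 = -1, A[0][1] + B[1][2] = -5 + -2 = -7, A[0][2] + B[2][2] = -5 + 3 = -2) = -7 (attained at k = 1)
  C[1][0] = min over k of (A[1][0] + B[0][0] = -2 + 10 = 8, A[1][1] + B[1][0] = 9 + 3 = 12, A[1][2] + B[2][0] = 3 + 0 = 3) = 3 (attained at k = 2)
  C[1][1] = min over k of (A[1][0] + B[0][1] = -2 + 9 = 7, A[1][1] + B[1][1] = 9 + 5 = 14, A[1][2] + B[2][1] = 3 + 2 = 5) = 5 (attained at k = 2)
  C[1][2] = min over k of (A[1][0] + B[0][2] = -2 + -2 = -4, A[1][1] + B[1][2] = 9 + -2 = 7, A[1][2] + B[2][2] = 3 + 3 = 6) = -4 (attained at k = 0)
  C[2][0] = min over k of (A[2][0] + B[0][0] = -1 + 10 = 9, A[2][1] + B[1][0] = 5 + 3 = 8, A[2][2] + B[2][0] = -1 + 0 = -1) = -1 (attained at k = 2)
  C[2][1] = min over k of (A[2][0] + B[0][1] = -1 + 9 = 8, A[2][1] + B[1][1] = 5 + 5 = 10, A[2][2] + B[2][1] = -1 + 2 = 1) = 1 (attained at k = 2)
  C[2][2] = min over k of (A[2][0] + B[0][2] = -1 + -2 = -3, A[2][1] + B[1][2] = 5 + -2 = 3, A[2][2] + B[2][2] = -1 + 3 = 2) = -3 (attained at k = 0)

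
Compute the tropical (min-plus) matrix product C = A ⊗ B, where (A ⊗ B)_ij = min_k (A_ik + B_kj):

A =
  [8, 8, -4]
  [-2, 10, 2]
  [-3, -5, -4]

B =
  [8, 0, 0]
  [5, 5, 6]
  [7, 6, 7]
A ⊗ B =
  [3, 2, 3]
  [6, -2, -2]
  [0, -3, -3]

Apply the min-plus product entry-by-entry:
  C[0][0] = min over k of (A[0][0] + B[0][0] = 8 + 8 = 16, A[0][1] + B[1][0] = 8 + 5 = 13, A[0][2] + B[2][0] = -4 + 7 = 3) = 3 (attained at k = 2)
  C[0][1] = min over k of (A[0][0] + B[0][1] = 8 + 0 = 8, A[0][1] + B[1][1] = 8 + 5 = 13, A[0][2] + B[2][1] = -4 + 6 = 2) = 2 (attained at k = 2)
  C[0][2] = min over k of (A[0][0] + B[0][2] = 8 + 0 = 8, A[0][1] + B[1][2] = 8 + 6 = 14, A[0][2] + B[2][2] = -4 + 7 = 3) = 3 (attained at k = 2)
  C[1][0] = min over k of (A[1][0] + B[0][0] = -2 + 8 = 6, A[1][1] + B[1][0] = 10 + 5 = 15, A[1][2] + B[2][0] = 2 + 7 = 9) = 6 (attained at k = 0)
  C[1][1] = min over k of (A[1][0] + B[0][1] = -2 + 0 = -2, A[1][1] + B[1][1] = 10 + 5 = 15, A[1][2] + B[2][1] = 2 + 6 = 8) = -2 (attained at k = 0)
  C[1][2] = min over k of (A[1][0] + B[0][2] = -2 + 0 = -2, A[1][1] + B[1][2] = 10 + 6 = 16, A[1][2] + B[2][2] = 2 + 7 = 9) = -2 (attained at k = 0)
  C[2][0] = min over k of (A[2][0] + B[0][0] = -3 + 8 = 5, A[2][1] + B[1][0] = -5 + 5 = 0, A[2][2] + B[2][0] = -4 + 7 = 3) = 0 (attained at k = 1)
  C[2][1] = min over k of (A[2][0] + B[0][1] = -3 + 0 = -3, A[2][1] + B[1][1] = -5 + 5 = 0, A[2][2] + B[2][1] = -4 + 6 = 2) = -3 (attained at k = 0)
  C[2][2] = min over k of (A[2][0] + B[0][2] = -3 + 0 = -3, A[2][1] + B[1][2] = -5 + 6 = 1, A[2][2] + B[2][2] = -4 + 7 = 3) = -3 (attained at k = 0)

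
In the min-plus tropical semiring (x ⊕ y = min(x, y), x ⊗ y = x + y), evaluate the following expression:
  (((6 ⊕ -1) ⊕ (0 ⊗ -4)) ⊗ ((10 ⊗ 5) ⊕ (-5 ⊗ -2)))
(((6 ⊕ -1) ⊕ (0 ⊗ -4)) ⊗ ((10 ⊗ 5) ⊕ (-5 ⊗ -2))) = -11

Expand innermost to outermost. Recall ⊕ takes the minimum of its arguments and ⊗ takes their sum. Working out the expression (((6 ⊕ -1) ⊕ (0 ⊗ -4)) ⊗ ((10 ⊗ 5) ⊕ (-5 ⊗ -2))) gives -11.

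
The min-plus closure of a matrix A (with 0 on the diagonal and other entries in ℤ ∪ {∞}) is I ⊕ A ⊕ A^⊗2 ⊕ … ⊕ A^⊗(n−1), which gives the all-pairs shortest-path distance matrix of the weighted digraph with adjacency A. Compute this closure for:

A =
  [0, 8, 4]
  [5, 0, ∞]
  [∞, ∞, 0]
Closure =
  [0, 8, 4]
  [5, 0, 9]
  [∞, ∞, 0]

This is the Floyd-Warshall all-pairs shortest-path computation. For each intermediate vertex k = 0, 1, …, 2, update dist[i][j] ← min(dist[i][j], dist[i][k] + dist[k][j]). The final matrix gives, for each (i, j), the minimum total weight of any directed path from i to j (possibly empty when i = j).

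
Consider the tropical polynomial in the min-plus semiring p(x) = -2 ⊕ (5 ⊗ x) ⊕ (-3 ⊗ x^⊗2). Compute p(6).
p(6) = -2

A tropical monomial a ⊗ x^⊗i evaluates to a + i · x. Evaluating each term at x = 6:
  Term 0 contributes -2 + 0 · 6 = -2
  Term 1 contributes 5 + 1 · 6 = 11
  Term 2 contributes -3 + 2 · 6 = 9
p(6) = ⊕ of these = min[-2, 11, 9] = -2.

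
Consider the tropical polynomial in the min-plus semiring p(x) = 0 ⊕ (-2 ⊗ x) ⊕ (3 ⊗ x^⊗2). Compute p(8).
p(8) = 0

A tropical monomial a ⊗ x^⊗i evaluates to a + i · x. Evaluating each term at x = 8:
  Term 0 contributes 0 + 0 · 8 = 0
  Term 1 contributes -2 + 1 · 8 = 6
  Term 2 contributes 3 + 2 · 8 = 19
p(8) = ⊕ of these = min[0, 6, 19] = 0.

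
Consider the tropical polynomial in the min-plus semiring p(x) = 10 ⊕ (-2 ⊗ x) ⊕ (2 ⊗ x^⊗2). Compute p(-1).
p(-1) = -3

A tropical monomial a ⊗ x^⊗i evaluates to a + i · x. Evaluating each term at x = -1:
  Term 0 contributes 10 + 0 · -1 = 10
  Term 1 contributes -2 + 1 · -1 = -3
  Term 2 contributes 2 + 2 · -1 = 0
p(-1) = ⊕ of these = min[10, -3, 0] = -3.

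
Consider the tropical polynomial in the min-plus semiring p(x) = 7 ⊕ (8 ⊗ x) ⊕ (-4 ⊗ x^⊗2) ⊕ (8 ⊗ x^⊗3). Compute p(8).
p(8) = 7

A tropical monomial a ⊗ x^⊗i evaluates to a + i · x. Evaluating each term at x = 8:
  Term 0 contributes 7 + 0 · 8 = 7
  Term 1 contributes 8 + 1 · 8 = 16
  Term 2 contributes -4 + 2 · 8 = 12
  Term 3 contributes 8 + 3 · 8 = 32
p(8) = ⊕ of these = min[7, 16, 12, 32] = 7.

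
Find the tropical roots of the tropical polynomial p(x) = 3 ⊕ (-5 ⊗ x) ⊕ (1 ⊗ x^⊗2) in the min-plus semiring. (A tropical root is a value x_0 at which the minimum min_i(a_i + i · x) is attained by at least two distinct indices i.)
Roots: {-6, 8}

Each tropical root is a break point of the lower envelope of the lines y = a_i + i · x (there are 3 lines, with slopes 0, 1, ..., 2). Only the lines that attain the minimum somewhere contribute to roots; other lines are dominated. Here the surviving (envelope) indices are i = 2, i = 1, i = 0.
Intersections between consecutive envelope lines give the roots: for adjacent envelope indices i < j the intersection is x = (a_i − a_j) / (j − i). Reading off the sorted break points: {-6, 8}.
Verification: at each break x_0, at least two indices attain the minimum of min_i(a_i + i · x_0).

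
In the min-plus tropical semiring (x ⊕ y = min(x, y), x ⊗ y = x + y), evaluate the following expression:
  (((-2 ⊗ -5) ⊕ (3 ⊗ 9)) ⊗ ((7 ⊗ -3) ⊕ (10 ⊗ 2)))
(((-2 ⊗ -5) ⊕ (3 ⊗ 9)) ⊗ ((7 ⊗ -3) ⊕ (10 ⊗ 2))) = -3

Expand innermost to outermost. Recall ⊕ takes the minimum of its arguments and ⊗ takes their sum. Working out the expression (((-2 ⊗ -5) ⊕ (3 ⊗ 9)) ⊗ ((7 ⊗ -3) ⊕ (10 ⊗ 2))) gives -3.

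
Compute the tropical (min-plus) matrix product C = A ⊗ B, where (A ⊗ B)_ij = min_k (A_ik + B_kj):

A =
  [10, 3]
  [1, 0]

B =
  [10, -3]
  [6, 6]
A ⊗ B =
  [9, 7]
  [6, -2]

Apply the min-plus product entry-by-entry:
  C[0][0] = min over k of (A[0][0] + B[0][0] = 10 + 10 = 20, A[0][1] + B[1][0] = 3 + 6 = 9) = 9 (attained at k = 1)
  C[0][1] = min over k of (A[0][0] + B[0][1] = 10 + -3 = 7, A[0][1] + B[1][1] = 3 + 6 = 9) = 7 (attained at k = 0)
  C[1][0] = min over k of (A[1][0] + B[0][0] = 1 + 10 = 11, A[1][1] + B[1][0] = 0 + 6 = 6) = 6 (attained at k = 1)
  C[1][1] = min over k of (A[1][0] + B[0][1] = 1 + -3 = -2, A[1][1] + B[1][1] = 0 + 6 = 6) = -2 (attained at k = 0)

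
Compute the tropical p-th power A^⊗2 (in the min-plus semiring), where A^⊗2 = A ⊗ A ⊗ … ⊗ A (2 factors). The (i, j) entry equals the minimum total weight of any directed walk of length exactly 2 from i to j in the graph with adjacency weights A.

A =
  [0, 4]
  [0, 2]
A^⊗2 =
  [0, 4]
  [0, 4]

Each entry (A^⊗2)_ij equals the minimum over all length-2 walks i = v_0 → v_1 → … → v_2 = j of Σ_t A[v_t][v_{t+1}]. For example, for (i, j) = (0, 1) we minimise over 2 possible intermediate vertex sequences; the minimum is 4, attained along the walk 0 → 0 → 1.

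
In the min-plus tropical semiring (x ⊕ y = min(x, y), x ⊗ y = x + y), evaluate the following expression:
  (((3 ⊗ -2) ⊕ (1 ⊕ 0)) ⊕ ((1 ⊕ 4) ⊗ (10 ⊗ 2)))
(((3 ⊗ -2) ⊕ (1 ⊕ 0)) ⊕ ((1 ⊕ 4) ⊗ (10 ⊗ 2))) = 0

Expand innermost to outermost. Recall ⊕ takes the minimum of its arguments and ⊗ takes their sum. Working out the expression (((3 ⊗ -2) ⊕ (1 ⊕ 0)) ⊕ ((1 ⊕ 4) ⊗ (10 ⊗ 2))) gives 0.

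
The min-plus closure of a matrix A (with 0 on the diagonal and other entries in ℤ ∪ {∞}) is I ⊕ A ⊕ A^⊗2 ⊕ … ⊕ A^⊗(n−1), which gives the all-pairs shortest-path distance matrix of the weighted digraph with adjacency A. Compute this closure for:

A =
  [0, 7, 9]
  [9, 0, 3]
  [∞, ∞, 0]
Closure =
  [0, 7, 9]
  [9, 0, 3]
  [∞, ∞, 0]

This is the Floyd-Warshall all-pairs shortest-path computation. For each intermediate vertex k = 0, 1, …, 2, update dist[i][j] ← min(dist[i][j], dist[i][k] + dist[k][j]). The final matrix gives, for each (i, j), the minimum total weight of any directed path from i to j (possibly empty when i = j).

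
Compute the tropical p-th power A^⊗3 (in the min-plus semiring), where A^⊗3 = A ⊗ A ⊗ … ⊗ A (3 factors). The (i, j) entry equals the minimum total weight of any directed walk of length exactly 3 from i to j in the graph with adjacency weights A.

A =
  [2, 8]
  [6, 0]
A^⊗3 =
  [6, 8]
  [6, 0]

Each entry (A^⊗3)_ij equals the minimum over all length-3 walks i = v_0 → v_1 → … → v_3 = j of Σ_t A[v_t][v_{t+1}]. For example, for (i, j) = (0, 1) we minimise over 4 possible intermediate vertex sequences; the minimum is 8, attained along the walk 0 → 1 → 1 → 1.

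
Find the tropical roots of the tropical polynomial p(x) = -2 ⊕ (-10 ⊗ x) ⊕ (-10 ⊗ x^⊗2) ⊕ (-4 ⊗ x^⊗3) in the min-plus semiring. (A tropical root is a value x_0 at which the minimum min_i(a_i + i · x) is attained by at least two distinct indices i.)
Roots: {-6, 0, 8}

Each tropical root is a break point of the lower envelope of the lines y = a_i + i · x (there are 4 lines, with slopes 0, 1, ..., 3). Only the lines that attain the minimum somewhere contribute to roots; other lines are dominated. Here the surviving (envelope) indices are i = 3, i = 2, i = 1, i = 0.
Intersections between consecutive envelope lines give the roots: for adjacent envelope indices i < j the intersection is x = (a_i − a_j) / (j − i). Reading off the sorted break points: {-6, 0, 8}.
Verification: at each break x_0, at least two indices attain the minimum of min_i(a_i + i · x_0).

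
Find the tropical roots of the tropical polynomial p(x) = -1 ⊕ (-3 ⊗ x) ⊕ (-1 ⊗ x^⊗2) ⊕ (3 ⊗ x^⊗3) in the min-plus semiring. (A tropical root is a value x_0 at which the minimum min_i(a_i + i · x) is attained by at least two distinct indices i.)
Roots: {-4, -2, 2}

Each tropical root is a break point of the lower envelope of the lines y = a_i + i · x (there are 4 lines, with slopes 0, 1, ..., 3). Only the lines that attain the minimum somewhere contribute to roots; other lines are dominated. Here the surviving (envelope) indices are i = 3, i = 2, i = 1, i = 0.
Intersections between consecutive envelope lines give the roots: for adjacent envelope indices i < j the intersection is x = (a_i − a_j) / (j − i). Reading off the sorted break points: {-4, -2, 2}.
Verification: at each break x_0, at least two indices attain the minimum of min_i(a_i + i · x_0).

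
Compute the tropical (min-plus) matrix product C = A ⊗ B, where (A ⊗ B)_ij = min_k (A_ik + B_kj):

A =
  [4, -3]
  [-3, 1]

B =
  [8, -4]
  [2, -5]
A ⊗ B =
  [-1, -8]
  [3, -7]

Apply the min-plus product entry-by-entry:
  C[0][0] = min over k of (A[0][0] + B[0][0] = 4 + 8 = 12, A[0][1] + B[1][0] = -3 + 2 = -1) = -1 (attained at k = 1)
  C[0][1] = min over k of (A[0][0] + B[0][1] = 4 + -4 = 0, A[0][1] + B[1][1] = -3 + -5 = -8) = -8 (attained at k = 1)
  C[1][0] = min over k of (A[1][0] + B[0][0] = -3 + 8 = 5, A[1][1] + B[1][0] = 1 + 2 = 3) = 3 (attained at k = 1)
  C[1][1] = min over k of (A[1][0] + B[0][1] = -3 + -4 = -7, A[1][1] + B[1][1] = 1 + -5 = -4) = -7 (attained at k = 0)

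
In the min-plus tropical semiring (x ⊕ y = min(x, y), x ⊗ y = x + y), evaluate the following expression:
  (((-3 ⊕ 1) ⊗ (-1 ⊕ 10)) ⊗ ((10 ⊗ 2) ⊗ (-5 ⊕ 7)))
(((-3 ⊕ 1) ⊗ (-1 ⊕ 10)) ⊗ ((10 ⊗ 2) ⊗ (-5 ⊕ 7))) = 3

Expand innermost to outermost. Recall ⊕ takes the minimum of its arguments and ⊗ takes their sum. Working out the expression (((-3 ⊕ 1) ⊗ (-1 ⊕ 10)) ⊗ ((10 ⊗ 2) ⊗ (-5 ⊕ 7))) gives 3.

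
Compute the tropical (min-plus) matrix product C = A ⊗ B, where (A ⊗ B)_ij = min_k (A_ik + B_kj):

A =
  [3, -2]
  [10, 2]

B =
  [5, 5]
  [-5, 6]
A ⊗ B =
  [-7, 4]
  [-3, 8]

Apply the min-plus product entry-by-entry:
  C[0][0] = min over k of (A[0][0] + B[0][0] = 3 + 5 = 8, A[0][1] + B[1][0] = -2 + -5 = -7) = -7 (attained at k = 1)
  C[0][1] = min over k of (A[0][0] + B[0][1] = 3 + 5 = 8, A[0][1] + B[1][1] = -2 + 6 = 4) = 4 (attained at k = 1)
  C[1][0] = min over k of (A[1][0] + B[0][0] = 10 + 5 = 15, A[1][1] + B[1][0] = 2 + -5 = -3) = -3 (attained at k = 1)
  C[1][1] = min over k of (A[1][0] + B[0][1] = 10 + 5 = 15, A[1][1] + B[1][1] = 2 + 6 = 8) = 8 (attained at k = 1)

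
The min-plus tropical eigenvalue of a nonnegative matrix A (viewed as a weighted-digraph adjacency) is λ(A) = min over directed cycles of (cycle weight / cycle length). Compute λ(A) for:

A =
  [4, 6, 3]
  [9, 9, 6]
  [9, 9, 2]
λ(A) = 2

Enumerate directed cycles and compute their means (weight / length). Sample:
  cycle 0 → 0: weight = 4, length = 1, mean = 4/1 ≈ 4.000
  cycle 1 → 1: weight = 9, length = 1, mean = 9/1 ≈ 9.000
  cycle 2 → 2: weight = 2, length = 1, mean = 2/1 ≈ 2.000
  cycle 0 → 1 → 0: weight = 15, length = 2, mean = 15/2 ≈ 7.500
  cycle 0 → 2 → 0: weight = 12, length = 2, mean = 12/2 ≈ 6.000
  cycle 1 → 0 → 1: weight = 15, length = 2, mean = 15/2 ≈ 7.500
Minimum mean = 2.000, attained e.g. along the cycle 2 → 2 with weight 2 and length 1. So λ(A) = 2/1 = 2.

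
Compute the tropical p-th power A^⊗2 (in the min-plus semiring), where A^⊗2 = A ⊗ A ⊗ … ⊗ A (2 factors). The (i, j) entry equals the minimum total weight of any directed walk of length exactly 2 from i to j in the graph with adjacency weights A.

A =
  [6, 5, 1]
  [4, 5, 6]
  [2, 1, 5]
A^⊗2 =
  [3, 2, 6]
  [8, 7, 5]
  [5, 6, 3]

Each entry (A^⊗2)_ij equals the minimum over all length-2 walks i = v_0 → v_1 → … → v_2 = j of Σ_t A[v_t][v_{t+1}]. For example, for (i, j) = (0, 2) we minimise over 3 possible intermediate vertex sequences; the minimum is 6, attained along the walk 0 → 2 → 2.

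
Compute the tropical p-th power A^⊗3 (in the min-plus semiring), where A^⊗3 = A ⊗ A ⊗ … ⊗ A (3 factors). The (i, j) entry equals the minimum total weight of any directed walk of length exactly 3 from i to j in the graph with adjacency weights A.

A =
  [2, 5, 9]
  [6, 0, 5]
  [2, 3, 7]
A^⊗3 =
  [6, 5, 10]
  [6, 0, 5]
  [6, 3, 8]

Each entry (A^⊗3)_ij equals the minimum over all length-3 walks i = v_0 → v_1 → … → v_3 = j of Σ_t A[v_t][v_{t+1}]. For example, for (i, j) = (0, 2) we minimise over 9 possible intermediate vertex sequences; the minimum is 10, attained along the walk 0 → 1 → 1 → 2.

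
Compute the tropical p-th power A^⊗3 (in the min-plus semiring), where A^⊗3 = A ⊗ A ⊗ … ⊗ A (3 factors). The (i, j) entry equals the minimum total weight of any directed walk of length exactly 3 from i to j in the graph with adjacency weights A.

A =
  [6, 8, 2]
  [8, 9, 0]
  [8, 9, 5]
A^⊗3 =
  [15, 16, 11]
  [13, 14, 9]
  [17, 18, 14]

Each entry (A^⊗3)_ij equals the minimum over all length-3 walks i = v_0 → v_1 → … → v_3 = j of Σ_t A[v_t][v_{t+1}]. For example, for (i, j) = (0, 2) we minimise over 9 possible intermediate vertex sequences; the minimum is 11, attained along the walk 0 → 2 → 1 → 2.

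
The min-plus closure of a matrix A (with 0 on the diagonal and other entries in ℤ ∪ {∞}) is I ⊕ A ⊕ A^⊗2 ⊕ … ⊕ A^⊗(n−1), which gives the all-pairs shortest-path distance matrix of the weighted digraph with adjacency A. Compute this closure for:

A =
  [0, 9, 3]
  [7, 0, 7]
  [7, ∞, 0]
Closure =
  [0, 9, 3]
  [7, 0, 7]
  [7, 16, 0]

This is the Floyd-Warshall all-pairs shortest-path computation. For each intermediate vertex k = 0, 1, …, 2, update dist[i][j] ← min(dist[i][j], dist[i][k] + dist[k][j]). The final matrix gives, for each (i, j), the minimum total weight of any directed path from i to j (possibly empty when i = j).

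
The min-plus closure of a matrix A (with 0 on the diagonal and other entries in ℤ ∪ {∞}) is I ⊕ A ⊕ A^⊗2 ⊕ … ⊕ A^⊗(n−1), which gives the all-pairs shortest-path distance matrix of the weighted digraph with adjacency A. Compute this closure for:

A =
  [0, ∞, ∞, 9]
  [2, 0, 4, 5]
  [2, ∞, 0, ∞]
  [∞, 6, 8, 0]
Closure =
  [0, 15, 17, 9]
  [2, 0, 4, 5]
  [2, 17, 0, 11]
  [8, 6, 8, 0]

This is the Floyd-Warshall all-pairs shortest-path computation. For each intermediate vertex k = 0, 1, …, 3, update dist[i][j] ← min(dist[i][j], dist[i][k] + dist[k][j]). The final matrix gives, for each (i, j), the minimum total weight of any directed path from i to j (possibly empty when i = j).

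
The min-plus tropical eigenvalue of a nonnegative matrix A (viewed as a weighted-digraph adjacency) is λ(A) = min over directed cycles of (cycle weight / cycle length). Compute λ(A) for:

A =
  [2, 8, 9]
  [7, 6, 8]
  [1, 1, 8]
λ(A) = 2

Enumerate directed cycles and compute their means (weight / length). Sample:
  cycle 0 → 0: weight = 2, length = 1, mean = 2/1 ≈ 2.000
  cycle 1 → 1: weight = 6, length = 1, mean = 6/1 ≈ 6.000
  cycle 2 → 2: weight = 8, length = 1, mean = 8/1 ≈ 8.000
  cycle 0 → 1 → 0: weight = 15, length = 2, mean = 15/2 ≈ 7.500
  cycle 0 → 2 → 0: weight = 10, length = 2, mean = 10/2 ≈ 5.000
  cycle 1 → 0 → 1: weight = 15, length = 2, mean = 15/2 ≈ 7.500
Minimum mean = 2.000, attained e.g. along the cycle 0 → 0 with weight 2 and length 1. So λ(A) = 2/1 = 2.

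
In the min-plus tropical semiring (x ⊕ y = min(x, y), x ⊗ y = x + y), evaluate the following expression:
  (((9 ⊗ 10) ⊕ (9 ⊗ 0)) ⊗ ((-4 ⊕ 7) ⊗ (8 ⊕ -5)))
(((9 ⊗ 10) ⊕ (9 ⊗ 0)) ⊗ ((-4 ⊕ 7) ⊗ (8 ⊕ -5))) = 0

Expand innermost to outermost. Recall ⊕ takes the minimum of its arguments and ⊗ takes their sum. Working out the expression (((9 ⊗ 10) ⊕ (9 ⊗ 0)) ⊗ ((-4 ⊕ 7) ⊗ (8 ⊕ -5))) gives 0.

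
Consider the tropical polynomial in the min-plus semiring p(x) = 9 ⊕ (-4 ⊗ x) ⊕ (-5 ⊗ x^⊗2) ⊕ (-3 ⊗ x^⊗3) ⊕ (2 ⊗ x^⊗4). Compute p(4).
p(4) = 0

A tropical monomial a ⊗ x^⊗i evaluates to a + i · x. Evaluating each term at x = 4:
  Term 0 contributes 9 + 0 · 4 = 9
  Term 1 contributes -4 + 1 · 4 = 0
  Term 2 contributes -5 + 2 · 4 = 3
  Term 3 contributes -3 + 3 · 4 = 9
  Term 4 contributes 2 + 4 · 4 = 18
p(4) = ⊕ of these = min[9, 0, 3, 9, 18] = 0.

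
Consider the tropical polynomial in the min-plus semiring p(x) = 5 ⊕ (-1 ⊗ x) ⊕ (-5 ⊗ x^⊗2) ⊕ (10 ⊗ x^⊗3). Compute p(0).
p(0) = -5

A tropical monomial a ⊗ x^⊗i evaluates to a + i · x. Evaluating each term at x = 0:
  Term 0 contributes 5 + 0 · 0 = 5
  Term 1 contributes -1 + 1 · 0 = -1
  Term 2 contributes -5 + 2 · 0 = -5
  Term 3 contributes 10 + 3 · 0 = 10
p(0) = ⊕ of these = min[5, -1, -5, 10] = -5.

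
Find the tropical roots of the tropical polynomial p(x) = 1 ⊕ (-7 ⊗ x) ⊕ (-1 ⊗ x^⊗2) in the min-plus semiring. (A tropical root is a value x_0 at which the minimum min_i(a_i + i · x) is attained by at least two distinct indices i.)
Roots: {-6, 8}

Each tropical root is a break point of the lower envelope of the lines y = a_i + i · x (there are 3 lines, with slopes 0, 1, ..., 2). Only the lines that attain the minimum somewhere contribute to roots; other lines are dominated. Here the surviving (envelope) indices are i = 2, i = 1, i = 0.
Intersections between consecutive envelope lines give the roots: for adjacent envelope indices i < j the intersection is x = (a_i − a_j) / (j − i). Reading off the sorted break points: {-6, 8}.
Verification: at each break x_0, at least two indices attain the minimum of min_i(a_i + i · x_0).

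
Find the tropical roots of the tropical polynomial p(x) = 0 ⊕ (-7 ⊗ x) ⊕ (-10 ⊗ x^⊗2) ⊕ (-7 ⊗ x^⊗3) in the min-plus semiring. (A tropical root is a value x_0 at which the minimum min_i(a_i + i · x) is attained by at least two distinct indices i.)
Roots: {-3, 3, 7}

Each tropical root is a break point of the lower envelope of the lines y = a_i + i · x (there are 4 lines, with slopes 0, 1, ..., 3). Only the lines that attain the minimum somewhere contribute to roots; other lines are dominated. Here the surviving (envelope) indices are i = 3, i = 2, i = 1, i = 0.
Intersections between consecutive envelope lines give the roots: for adjacent envelope indices i < j the intersection is x = (a_i − a_j) / (j − i). Reading off the sorted break points: {-3, 3, 7}.
Verification: at each break x_0, at least two indices attain the minimum of min_i(a_i + i · x_0).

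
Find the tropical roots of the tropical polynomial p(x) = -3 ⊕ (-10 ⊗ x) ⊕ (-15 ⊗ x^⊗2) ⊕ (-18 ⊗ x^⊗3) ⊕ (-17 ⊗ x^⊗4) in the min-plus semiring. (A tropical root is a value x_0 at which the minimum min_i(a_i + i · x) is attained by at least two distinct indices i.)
Roots: {-1, 3, 5, 7}

Each tropical root is a break point of the lower envelope of the lines y = a_i + i · x (there are 5 lines, with slopes 0, 1, ..., 4). Only the lines that attain the minimum somewhere contribute to roots; other lines are dominated. Here the surviving (envelope) indices are i = 4, i = 3, i = 2, i = 1, i = 0.
Intersections between consecutive envelope lines give the roots: for adjacent envelope indices i < j the intersection is x = (a_i − a_j) / (j − i). Reading off the sorted break points: {-1, 3, 5, 7}.
Verification: at each break x_0, at least two indices attain the minimum of min_i(a_i + i · x_0).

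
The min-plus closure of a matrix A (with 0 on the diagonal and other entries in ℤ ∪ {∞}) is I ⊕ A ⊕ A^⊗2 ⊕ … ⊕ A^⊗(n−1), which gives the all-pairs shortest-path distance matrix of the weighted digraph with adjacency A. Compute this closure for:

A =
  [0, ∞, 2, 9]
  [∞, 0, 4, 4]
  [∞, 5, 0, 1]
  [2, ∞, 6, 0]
Closure =
  [0, 7, 2, 3]
  [6, 0, 4, 4]
  [3, 5, 0, 1]
  [2, 9, 4, 0]

This is the Floyd-Warshall all-pairs shortest-path computation. For each intermediate vertex k = 0, 1, …, 3, update dist[i][j] ← min(dist[i][j], dist[i][k] + dist[k][j]). The final matrix gives, for each (i, j), the minimum total weight of any directed path from i to j (possibly empty when i = j).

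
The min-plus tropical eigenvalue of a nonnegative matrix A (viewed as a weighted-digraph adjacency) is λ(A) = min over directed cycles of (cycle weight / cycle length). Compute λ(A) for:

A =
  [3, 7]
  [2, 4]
λ(A) = 3

Enumerate directed cycles and compute their means (weight / length). Sample:
  cycle 0 → 0: weight = 3, length = 1, mean = 3/1 ≈ 3.000
  cycle 1 → 1: weight = 4, length = 1, mean = 4/1 ≈ 4.000
  cycle 0 → 1 → 0: weight = 9, length = 2, mean = 9/2 ≈ 4.500
  cycle 1 → 0 → 1: weight = 9, length = 2, mean = 9/2 ≈ 4.500
Minimum mean = 3.000, attained e.g. along the cycle 0 → 0 with weight 3 and length 1. So λ(A) = 3/1 = 3.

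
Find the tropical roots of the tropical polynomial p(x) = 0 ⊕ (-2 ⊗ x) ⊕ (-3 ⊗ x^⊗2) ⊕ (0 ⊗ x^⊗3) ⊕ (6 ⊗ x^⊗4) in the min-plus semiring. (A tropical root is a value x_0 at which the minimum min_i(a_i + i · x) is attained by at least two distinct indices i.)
Roots: {-6, -3, 1, 2}

Each tropical root is a break point of the lower envelope of the lines y = a_i + i · x (there are 5 lines, with slopes 0, 1, ..., 4). Only the lines that attain the minimum somewhere contribute to roots; other lines are dominated. Here the surviving (envelope) indices are i = 4, i = 3, i = 2, i = 1, i = 0.
Intersections between consecutive envelope lines give the roots: for adjacent envelope indices i < j the intersection is x = (a_i − a_j) / (j − i). Reading off the sorted break points: {-6, -3, 1, 2}.
Verification: at each break x_0, at least two indices attain the minimum of min_i(a_i + i · x_0).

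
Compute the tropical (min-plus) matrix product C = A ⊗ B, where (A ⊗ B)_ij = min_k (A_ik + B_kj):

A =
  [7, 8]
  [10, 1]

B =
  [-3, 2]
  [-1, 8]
A ⊗ B =
  [4, 9]
  [0, 9]

Apply the min-plus product entry-by-entry:
  C[0][0] = min over k of (A[0][0] + B[0][0] = 7 + -3 = 4, A[0][1] + B[1][0] = 8 + -1 = 7) = 4 (attained at k = 0)
  C[0][1] = min over k of (A[0][0] + B[0][1] = 7 + 2 = 9, A[0][1] + B[1][1] = 8 + 8 = 16) = 9 (attained at k = 0)
  C[1][0] = min over k of (A[1][0] + B[0][0] = 10 + -3 = 7, A[1][1] + B[1][0] = 1 + -1 = 0) = 0 (attained at k = 1)
  C[1][1] = min over k of (A[1][0] + B[0][1] = 10 + 2 = 12, A[1][1] + B[1][1] = 1 + 8 = 9) = 9 (attained at k = 1)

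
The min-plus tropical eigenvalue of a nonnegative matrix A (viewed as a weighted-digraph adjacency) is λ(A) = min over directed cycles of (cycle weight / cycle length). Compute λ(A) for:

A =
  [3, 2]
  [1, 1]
λ(A) = 1

Enumerate directed cycles and compute their means (weight / length). Sample:
  cycle 0 → 0: weight = 3, length = 1, mean = 3/1 ≈ 3.000
  cycle 1 → 1: weight = 1, length = 1, mean = 1/1 ≈ 1.000
  cycle 0 → 1 → 0: weight = 3, length = 2, mean = 3/2 ≈ 1.500
  cycle 1 → 0 → 1: weight = 3, length = 2, mean = 3/2 ≈ 1.500
Minimum mean = 1.000, attained e.g. along the cycle 1 → 1 with weight 1 and length 1. So λ(A) = 1/1 = 1.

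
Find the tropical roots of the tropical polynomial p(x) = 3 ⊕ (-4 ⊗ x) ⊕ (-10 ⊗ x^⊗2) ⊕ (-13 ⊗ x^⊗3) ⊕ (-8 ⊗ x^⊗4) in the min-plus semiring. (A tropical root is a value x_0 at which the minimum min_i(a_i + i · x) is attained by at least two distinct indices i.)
Roots: {-5, 3, 6, 7}

Each tropical root is a break point of the lower envelope of the lines y = a_i + i · x (there are 5 lines, with slopes 0, 1, ..., 4). Only the lines that attain the minimum somewhere contribute to roots; other lines are dominated. Here the surviving (envelope) indices are i = 4, i = 3, i = 2, i = 1, i = 0.
Intersections between consecutive envelope lines give the roots: for adjacent envelope indices i < j the intersection is x = (a_i − a_j) / (j − i). Reading off the sorted break points: {-5, 3, 6, 7}.
Verification: at each break x_0, at least two indices attain the minimum of min_i(a_i + i · x_0).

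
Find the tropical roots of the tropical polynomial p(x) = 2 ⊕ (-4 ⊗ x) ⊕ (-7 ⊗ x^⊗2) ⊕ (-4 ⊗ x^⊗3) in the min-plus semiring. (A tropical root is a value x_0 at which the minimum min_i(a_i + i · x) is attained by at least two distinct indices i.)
Roots: {-3, 3, 6}

Each tropical root is a break point of the lower envelope of the lines y = a_i + i · x (there are 4 lines, with slopes 0, 1, ..., 3). Only the lines that attain the minimum somewhere contribute to roots; other lines are dominated. Here the surviving (envelope) indices are i = 3, i = 2, i = 1, i = 0.
Intersections between consecutive envelope lines give the roots: for adjacent envelope indices i < j the intersection is x = (a_i − a_j) / (j − i). Reading off the sorted break points: {-3, 3, 6}.
Verification: at each break x_0, at least two indices attain the minimum of min_i(a_i + i · x_0).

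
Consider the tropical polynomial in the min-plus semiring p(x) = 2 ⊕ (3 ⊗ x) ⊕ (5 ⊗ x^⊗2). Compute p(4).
p(4) = 2

A tropical monomial a ⊗ x^⊗i evaluates to a + i · x. Evaluating each term at x = 4:
  Term 0 contributes 2 + 0 · 4 = 2
  Term 1 contributes 3 + 1 · 4 = 7
  Term 2 contributes 5 + 2 · 4 = 13
p(4) = ⊕ of these = min[2, 7, 13] = 2.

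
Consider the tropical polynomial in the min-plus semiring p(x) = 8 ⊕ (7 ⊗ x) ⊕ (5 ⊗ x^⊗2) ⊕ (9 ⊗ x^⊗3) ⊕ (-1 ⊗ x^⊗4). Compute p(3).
p(3) = 8

A tropical monomial a ⊗ x^⊗i evaluates to a + i · x. Evaluating each term at x = 3:
  Term 0 contributes 8 + 0 · 3 = 8
  Term 1 contributes 7 + 1 · 3 = 10
  Term 2 contributes 5 + 2 · 3 = 11
  Term 3 contributes 9 + 3 · 3 = 18
  Term 4 contributes -1 + 4 · 3 = 11
p(3) = ⊕ of these = min[8, 10, 11, 18, 11] = 8.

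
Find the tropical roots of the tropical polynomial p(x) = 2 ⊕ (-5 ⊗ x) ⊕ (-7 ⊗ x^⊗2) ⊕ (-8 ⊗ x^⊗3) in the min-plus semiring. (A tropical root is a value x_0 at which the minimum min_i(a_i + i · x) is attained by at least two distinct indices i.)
Roots: {1, 2, 7}

Each tropical root is a break point of the lower envelope of the lines y = a_i + i · x (there are 4 lines, with slopes 0, 1, ..., 3). Only the lines that attain the minimum somewhere contribute to roots; other lines are dominated. Here the surviving (envelope) indices are i = 3, i = 2, i = 1, i = 0.
Intersections between consecutive envelope lines give the roots: for adjacent envelope indices i < j the intersection is x = (a_i − a_j) / (j − i). Reading off the sorted break points: {1, 2, 7}.
Verification: at each break x_0, at least two indices attain the minimum of min_i(a_i + i · x_0).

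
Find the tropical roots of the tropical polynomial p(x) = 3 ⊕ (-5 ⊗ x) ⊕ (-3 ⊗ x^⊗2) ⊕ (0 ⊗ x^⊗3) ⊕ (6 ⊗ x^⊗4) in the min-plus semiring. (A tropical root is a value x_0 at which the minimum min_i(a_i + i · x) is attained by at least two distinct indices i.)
Roots: {-6, -3, -2, 8}

Each tropical root is a break point of the lower envelope of the lines y = a_i + i · x (there are 5 lines, with slopes 0, 1, ..., 4). Only the lines that attain the minimum somewhere contribute to roots; other lines are dominated. Here the surviving (envelope) indices are i = 4, i = 3, i = 2, i = 1, i = 0.
Intersections between consecutive envelope lines give the roots: for adjacent envelope indices i < j the intersection is x = (a_i − a_j) / (j − i). Reading off the sorted break points: {-6, -3, -2, 8}.
Verification: at each break x_0, at least two indices attain the minimum of min_i(a_i + i · x_0).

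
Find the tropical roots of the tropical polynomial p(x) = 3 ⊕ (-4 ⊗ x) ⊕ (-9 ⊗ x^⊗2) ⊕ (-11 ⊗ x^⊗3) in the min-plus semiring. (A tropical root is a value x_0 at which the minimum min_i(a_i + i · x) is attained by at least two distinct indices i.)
Roots: {2, 5, 7}

Each tropical root is a break point of the lower envelope of the lines y = a_i + i · x (there are 4 lines, with slopes 0, 1, ..., 3). Only the lines that attain the minimum somewhere contribute to roots; other lines are dominated. Here the surviving (envelope) indices are i = 3, i = 2, i = 1, i = 0.
Intersections between consecutive envelope lines give the roots: for adjacent envelope indices i < j the intersection is x = (a_i − a_j) / (j − i). Reading off the sorted break points: {2, 5, 7}.
Verification: at each break x_0, at least two indices attain the minimum of min_i(a_i + i · x_0).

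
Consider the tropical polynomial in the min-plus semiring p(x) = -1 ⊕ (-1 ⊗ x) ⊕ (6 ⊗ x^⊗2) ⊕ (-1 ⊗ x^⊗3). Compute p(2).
p(2) = -1

A tropical monomial a ⊗ x^⊗i evaluates to a + i · x. Evaluating each term at x = 2:
  Term 0 contributes -1 + 0 · 2 = -1
  Term 1 contributes -1 + 1 · 2 = 1
  Term 2 contributes 6 + 2 · 2 = 10
  Term 3 contributes -1 + 3 · 2 = 5
p(2) = ⊕ of these = min[-1, 1, 10, 5] = -1.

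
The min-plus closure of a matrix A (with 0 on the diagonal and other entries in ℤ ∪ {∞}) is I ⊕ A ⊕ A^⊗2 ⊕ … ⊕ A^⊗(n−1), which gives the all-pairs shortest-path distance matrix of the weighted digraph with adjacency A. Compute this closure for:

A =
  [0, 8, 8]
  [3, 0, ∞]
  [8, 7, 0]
Closure =
  [0, 8, 8]
  [3, 0, 11]
  [8, 7, 0]

This is the Floyd-Warshall all-pairs shortest-path computation. For each intermediate vertex k = 0, 1, …, 2, update dist[i][j] ← min(dist[i][j], dist[i][k] + dist[k][j]). The final matrix gives, for each (i, j), the minimum total weight of any directed path from i to j (possibly empty when i = j).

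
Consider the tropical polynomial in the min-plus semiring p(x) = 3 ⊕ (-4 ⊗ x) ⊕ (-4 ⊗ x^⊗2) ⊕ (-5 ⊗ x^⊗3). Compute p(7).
p(7) = 3

A tropical monomial a ⊗ x^⊗i evaluates to a + i · x. Evaluating each term at x = 7:
  Term 0 contributes 3 + 0 · 7 = 3
  Term 1 contributes -4 + 1 · 7 = 3
  Term 2 contributes -4 + 2 · 7 = 10
  Term 3 contributes -5 + 3 · 7 = 16
p(7) = ⊕ of these = min[3, 3, 10, 16] = 3.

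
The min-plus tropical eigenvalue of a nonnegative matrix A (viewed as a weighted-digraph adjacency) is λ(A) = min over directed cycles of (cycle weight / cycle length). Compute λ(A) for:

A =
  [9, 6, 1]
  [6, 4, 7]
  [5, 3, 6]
λ(A) = 3

Enumerate directed cycles and compute their means (weight / length). Sample:
  cycle 0 → 0: weight = 9, length = 1, mean = 9/1 ≈ 9.000
  cycle 1 → 1: weight = 4, length = 1, mean = 4/1 ≈ 4.000
  cycle 2 → 2: weight = 6, length = 1, mean = 6/1 ≈ 6.000
  cycle 0 → 1 → 0: weight = 12, length = 2, mean = 12/2 ≈ 6.000
  cycle 0 → 2 → 0: weight = 6, length = 2, mean = 6/2 ≈ 3.000
  cycle 1 → 0 → 1: weight = 12, length = 2, mean = 12/2 ≈ 6.000
Minimum mean = 3.000, attained e.g. along the cycle 0 → 2 → 0 with weight 6 and length 2. So λ(A) = 6/2 = 3.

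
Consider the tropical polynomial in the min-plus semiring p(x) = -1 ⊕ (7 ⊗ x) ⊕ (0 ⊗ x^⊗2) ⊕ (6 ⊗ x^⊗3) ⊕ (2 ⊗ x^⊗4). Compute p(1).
p(1) = -1

A tropical monomial a ⊗ x^⊗i evaluates to a + i · x. Evaluating each term at x = 1:
  Term 0 contributes -1 + 0 · 1 = -1
  Term 1 contributes 7 + 1 · 1 = 8
  Term 2 contributes 0 + 2 · 1 = 2
  Term 3 contributes 6 + 3 · 1 = 9
  Term 4 contributes 2 + 4 · 1 = 6
p(1) = ⊕ of these = min[-1, 8, 2, 9, 6] = -1.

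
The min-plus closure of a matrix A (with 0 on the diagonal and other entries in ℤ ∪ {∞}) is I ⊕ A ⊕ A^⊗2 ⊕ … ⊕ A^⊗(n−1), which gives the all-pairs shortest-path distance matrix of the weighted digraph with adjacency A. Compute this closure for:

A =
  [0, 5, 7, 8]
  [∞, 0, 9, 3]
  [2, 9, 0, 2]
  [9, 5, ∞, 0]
Closure =
  [0, 5, 7, 8]
  [11, 0, 9, 3]
  [2, 7, 0, 2]
  [9, 5, 14, 0]

This is the Floyd-Warshall all-pairs shortest-path computation. For each intermediate vertex k = 0, 1, …, 3, update dist[i][j] ← min(dist[i][j], dist[i][k] + dist[k][j]). The final matrix gives, for each (i, j), the minimum total weight of any directed path from i to j (possibly empty when i = j).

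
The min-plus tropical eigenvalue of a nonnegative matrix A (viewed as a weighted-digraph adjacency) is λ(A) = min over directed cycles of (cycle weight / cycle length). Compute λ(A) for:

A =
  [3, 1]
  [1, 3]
λ(A) = 1

Enumerate directed cycles and compute their means (weight / length). Sample:
  cycle 0 → 0: weight = 3, length = 1, mean = 3/1 ≈ 3.000
  cycle 1 → 1: weight = 3, length = 1, mean = 3/1 ≈ 3.000
  cycle 0 → 1 → 0: weight = 2, length = 2, mean = 2/2 ≈ 1.000
  cycle 1 → 0 → 1: weight = 2, length = 2, mean = 2/2 ≈ 1.000
Minimum mean = 1.000, attained e.g. along the cycle 0 → 1 → 0 with weight 2 and length 2. So λ(A) = 2/2 = 1.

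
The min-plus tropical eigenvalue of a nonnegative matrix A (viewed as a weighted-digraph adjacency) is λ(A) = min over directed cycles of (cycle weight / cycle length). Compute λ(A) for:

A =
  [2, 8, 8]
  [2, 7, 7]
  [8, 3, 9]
λ(A) = 2

Enumerate directed cycles and compute their means (weight / length). Sample:
  cycle 0 → 0: weight = 2, length = 1, mean = 2/1 ≈ 2.000
  cycle 1 → 1: weight = 7, length = 1, mean = 7/1 ≈ 7.000
  cycle 2 → 2: weight = 9, length = 1, mean = 9/1 ≈ 9.000
  cycle 0 → 1 → 0: weight = 10, length = 2, mean = 10/2 ≈ 5.000
  cycle 0 → 2 → 0: weight = 16, length = 2, mean = 16/2 ≈ 8.000
  cycle 1 → 0 → 1: weight = 10, length = 2, mean = 10/2 ≈ 5.000
Minimum mean = 2.000, attained e.g. along the cycle 0 → 0 with weight 2 and length 1. So λ(A) = 2/1 = 2.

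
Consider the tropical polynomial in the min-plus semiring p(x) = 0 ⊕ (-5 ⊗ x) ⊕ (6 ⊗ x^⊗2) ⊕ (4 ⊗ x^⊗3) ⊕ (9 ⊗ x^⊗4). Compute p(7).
p(7) = 0

A tropical monomial a ⊗ x^⊗i evaluates to a + i · x. Evaluating each term at x = 7:
  Term 0 contributes 0 + 0 · 7 = 0
  Term 1 contributes -5 + 1 · 7 = 2
  Term 2 contributes 6 + 2 · 7 = 20
  Term 3 contributes 4 + 3 · 7 = 25
  Term 4 contributes 9 + 4 · 7 = 37
p(7) = ⊕ of these = min[0, 2, 20, 25, 37] = 0.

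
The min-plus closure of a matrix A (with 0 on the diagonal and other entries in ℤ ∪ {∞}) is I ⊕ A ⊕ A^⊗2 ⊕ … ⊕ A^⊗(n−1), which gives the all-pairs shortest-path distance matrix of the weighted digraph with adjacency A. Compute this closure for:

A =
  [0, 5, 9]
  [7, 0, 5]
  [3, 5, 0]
Closure =
  [0, 5, 9]
  [7, 0, 5]
  [3, 5, 0]

This is the Floyd-Warshall all-pairs shortest-path computation. For each intermediate vertex k = 0, 1, …, 2, update dist[i][j] ← min(dist[i][j], dist[i][k] + dist[k][j]). The final matrix gives, for each (i, j), the minimum total weight of any directed path from i to j (possibly empty when i = j).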